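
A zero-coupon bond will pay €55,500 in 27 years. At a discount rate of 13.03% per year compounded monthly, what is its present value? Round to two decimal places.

Periodic rate = 13.03%/12 = 0.0108583; 324 periods.
P = 55,500/(1 + 0.1303/12)^324 ≈ 55,500/33.08687896 ≈ 1,677.4021.

€1,677.40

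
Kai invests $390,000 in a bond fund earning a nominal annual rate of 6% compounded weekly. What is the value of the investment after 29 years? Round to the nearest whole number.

Growth factor = (1 + 0.06/52)^1508 ≈ 5.691631427271.
A ≈ 390,000 × 5.691631427271 ≈ 2,219,736.2566.

$2,219,736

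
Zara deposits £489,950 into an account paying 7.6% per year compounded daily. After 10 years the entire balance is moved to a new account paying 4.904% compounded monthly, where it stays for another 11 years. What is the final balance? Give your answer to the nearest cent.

Phase 1: 489,950·(1 + 0.076/365)^3650 ≈ 1,047,565.5556.
Phase 2: 1,047,565.5556·(1 + 0.04904/12)^132 ≈ 1,794,649.4169.

£1,794,649.42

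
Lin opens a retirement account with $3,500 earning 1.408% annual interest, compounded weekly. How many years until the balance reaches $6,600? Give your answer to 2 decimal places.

(1 + 0.000270769)^(52t) = 6,600/3,500 = 1.8857.
52t·ln(1 + 0.000270769) = ln(1.8857); 52t = 0.63431/0.000270733 ≈ 2342.9270.
t ≈ 45.0563 years.

45.06 years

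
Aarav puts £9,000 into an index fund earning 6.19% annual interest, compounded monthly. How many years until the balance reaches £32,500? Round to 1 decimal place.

20.8 years

(1 + 0.00515833)^(12t) = 32,500/9,000 = 3.6111.
12t·ln(1 + 0.00515833) = ln(3.6111); 12t = 1.284/0.00514507 ≈ 249.5621.
t ≈ 20.7968 years.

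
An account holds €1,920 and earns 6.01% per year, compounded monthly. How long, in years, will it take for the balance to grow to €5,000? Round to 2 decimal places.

15.97 years

(1 + 0.00500833)^(12t) = 5,000/1,920 = 2.6042.
12t·ln(1 + 0.00500833) = ln(2.6042); 12t = 0.95711/0.00499583 ≈ 191.5822.
t ≈ 15.9652 years.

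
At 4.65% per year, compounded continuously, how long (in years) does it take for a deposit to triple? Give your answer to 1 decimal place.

e^(0.0465t) = 3, so 0.0465t = ln 3 ≈ 1.0986.
t ≈ 1.0986/0.0465 ≈ 23.6261.

23.6 years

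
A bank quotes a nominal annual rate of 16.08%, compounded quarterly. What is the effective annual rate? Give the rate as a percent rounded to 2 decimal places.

One year is 4 periods at 0.0402 each: (1 + 0.0402)^4 ≈ 1.170759.
EAR = 1.170759 − 1 ≈ 17.07587%.

17.08%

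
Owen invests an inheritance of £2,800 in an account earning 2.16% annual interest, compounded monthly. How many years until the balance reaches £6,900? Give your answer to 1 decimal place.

(1 + 0.0018)^(12t) = 6,900/2,800 = 2.4643.
12t·ln(1 + 0.0018) = ln(2.4643); 12t = 0.9019/0.00179838 ≈ 501.5075.
t ≈ 41.7923 years.

41.8 years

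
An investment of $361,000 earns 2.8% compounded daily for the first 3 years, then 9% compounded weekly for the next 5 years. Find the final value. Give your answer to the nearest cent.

$615,531.28

After 3 years at 2.8%: 361,000 × 1.08762538974 ≈ 392,632.7657.
Then 5 years at 9%: 392,632.7657 × 1.56770227094 ≈ 615,531.2784.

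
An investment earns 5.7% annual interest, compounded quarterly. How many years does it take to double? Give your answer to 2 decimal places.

(1 + 0.01425)^(4t) = 2.
4t = ln 2 / ln(1 + 0.01425) ≈ 0.69315/0.0141494 ≈ 48.9877.
t ≈ 12.2469.

12.25 years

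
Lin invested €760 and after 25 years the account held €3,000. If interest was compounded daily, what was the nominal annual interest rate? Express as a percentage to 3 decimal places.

The 9125-period growth factor is 3,000/760 = 3.94737.
r/365 = 3.94737^(1/9125) − 1 ≈ 0.000150482, so r ≈ 365·0.000150482 = 5.49261%.

5.493%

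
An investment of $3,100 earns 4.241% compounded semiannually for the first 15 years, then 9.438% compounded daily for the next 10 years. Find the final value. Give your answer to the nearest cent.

Phase 1: 3,100·(1 + 0.021205)^30 ≈ 5,817.6779.
Phase 2: 5,817.6779·(1 + 0.09438/365)^3650 ≈ 14,948.0251.

$14,948.03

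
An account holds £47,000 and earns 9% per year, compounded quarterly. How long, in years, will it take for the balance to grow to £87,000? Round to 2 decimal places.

6.92 years

We need (1 + 0.0225)^(4t) = 1.8511, so 4t = ln 1.8511 / ln 1.0225 ≈ 27.6739.
t ≈ 27.6739/4 = 6.9185 years.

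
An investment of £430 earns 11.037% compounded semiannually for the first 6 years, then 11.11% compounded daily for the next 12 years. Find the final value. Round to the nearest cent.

Phase 1: 430·(1 + 0.055185)^12 ≈ 819.2412.
Phase 2: 819.2412·(1 + 0.1111/365)^4380 ≈ 3,106.8842.

£3,106.88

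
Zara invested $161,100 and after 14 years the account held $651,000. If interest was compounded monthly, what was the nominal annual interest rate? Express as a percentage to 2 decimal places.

(1 + r/12)^168 = 651,000/161,100 = 4.04097.
1 + r/12 = 4.04097^(1/168) ≈ 1.008347, so r/12 ≈ 0.00834705.
r ≈ 12·0.00834705 = 10.01646%.

10.02%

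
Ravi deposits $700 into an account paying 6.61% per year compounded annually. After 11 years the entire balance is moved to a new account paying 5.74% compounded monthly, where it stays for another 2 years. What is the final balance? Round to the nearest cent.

After 11 years at 6.61%: 700 × 2.021982427 ≈ 1,415.3877.
Then 2 years at 5.74%: 1,415.3877 × 1.121342142 ≈ 1,587.1339.

$1,587.13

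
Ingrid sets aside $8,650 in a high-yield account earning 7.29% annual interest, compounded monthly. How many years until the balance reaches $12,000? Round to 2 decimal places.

We need (1 + 0.006075)^(12t) = 1.3873, so 12t = ln 1.3873 / ln 1.006075 ≈ 54.0478.
t ≈ 54.0478/12 = 4.5040 years.

4.50 years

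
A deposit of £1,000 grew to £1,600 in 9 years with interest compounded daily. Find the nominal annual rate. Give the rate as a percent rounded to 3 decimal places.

The 3285-period growth factor is 1,600/1,000 = 1.6.
r/365 = 1.6^(1/3285) − 1 ≈ 0.000143086, so r ≈ 365·0.000143086 = 5.22264%.

5.223%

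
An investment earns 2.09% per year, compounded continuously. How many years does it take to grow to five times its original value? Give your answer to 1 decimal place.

e^(0.0209t) = 5, so 0.0209t = ln 5 ≈ 1.6094.
t ≈ 1.6094/0.0209 ≈ 77.0066.

77.0 years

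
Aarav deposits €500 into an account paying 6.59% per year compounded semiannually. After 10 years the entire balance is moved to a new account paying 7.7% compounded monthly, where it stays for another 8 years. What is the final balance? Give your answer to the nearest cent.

After 10 years at 6.59%: 500 × 1.91243199 ≈ 956.2160.
Then 8 years at 7.7%: 956.2160 × 1.847867147 ≈ 1,766.9601.

€1,766.96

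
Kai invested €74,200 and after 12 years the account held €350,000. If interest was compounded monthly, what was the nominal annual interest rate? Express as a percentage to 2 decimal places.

(1 + r/12)^144 = 350,000/74,200 = 4.71698.
1 + r/12 = 4.71698^(1/144) ≈ 1.01083, so r/12 ≈ 0.0108302.
r ≈ 12·0.0108302 = 12.99628%.

13.00%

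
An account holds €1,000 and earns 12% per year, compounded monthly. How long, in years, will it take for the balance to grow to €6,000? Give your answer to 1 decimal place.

We need (1 + 0.01)^(12t) = 6, so 12t = ln 6 / ln 1.01 ≈ 180.0703.
t ≈ 180.0703/12 = 15.0059 years.

15.0 years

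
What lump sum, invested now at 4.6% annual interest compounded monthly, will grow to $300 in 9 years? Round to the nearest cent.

Growth factor = (1 + 0.046/12)^108 ≈ 1.51166021.
P = 300/1.51166021 ≈ 198.4573.

$198.46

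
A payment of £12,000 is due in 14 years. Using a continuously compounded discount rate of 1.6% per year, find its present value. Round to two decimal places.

£9,591.78

P = A·e^(−rt) = 12,000·e^(−0.224).
e^(−0.224) ≈ 0.79931513437, so P ≈ 9,591.7816.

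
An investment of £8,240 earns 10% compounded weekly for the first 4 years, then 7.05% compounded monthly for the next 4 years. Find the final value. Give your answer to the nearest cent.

After 4 years at 10%: 8,240 × 1.4912517635 ≈ 12,287.9145.
Then 4 years at 7.05%: 12,287.9145 × 1.3246852118 ≈ 16,277.6187.

£16,277.62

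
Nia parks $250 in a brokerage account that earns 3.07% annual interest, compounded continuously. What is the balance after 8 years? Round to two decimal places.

$319.60

A = P·e^(rt) = 250·e^(0.0307·8) = 250·e^0.2456.
e^0.2456 ≈ 1.27838812, so A ≈ 319.5970.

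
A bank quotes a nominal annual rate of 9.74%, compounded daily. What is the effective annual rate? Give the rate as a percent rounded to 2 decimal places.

10.23%

One year is 365 periods at 0.000266849 each: (1 + 0.000266849)^365 ≈ 1.102287.
EAR = 1.102287 − 1 ≈ 10.22869%.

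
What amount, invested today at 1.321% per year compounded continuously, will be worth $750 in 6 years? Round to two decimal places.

$692.85

P = A·e^(−rt) = 750·e^(−0.07926).
e^(−0.07926) ≈ 0.923799705, so P ≈ 692.8498.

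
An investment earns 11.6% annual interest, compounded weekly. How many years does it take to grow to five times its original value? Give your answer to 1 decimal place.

(1 + 0.00223077)^(52t) = 5.
52t = ln 5 / ln(1 + 0.00223077) ≈ 1.6094/0.00222828 ≈ 722.2766.
t ≈ 13.8899.

13.9 years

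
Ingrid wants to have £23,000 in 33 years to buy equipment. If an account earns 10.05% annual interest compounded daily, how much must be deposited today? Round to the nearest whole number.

£835

Periodic rate = 10.05%/365 = 0.000275342; 12045 periods.
P = 23,000/(1 + 0.1005/365)^12045 ≈ 23,000/27.551128514 ≈ 834.8115.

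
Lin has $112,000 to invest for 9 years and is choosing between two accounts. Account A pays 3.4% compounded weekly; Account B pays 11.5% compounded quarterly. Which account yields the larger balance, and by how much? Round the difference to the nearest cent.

Account A growth factor: (1 + 0.034/52)^468 ≈ 1.35784652206; balance ≈ 152,078.8105.
Account B growth factor: (1 + 0.02875)^36 ≈ 2.77430711665; balance ≈ 310,722.3971.
Account B is larger by 158,643.5866.

Account B, by $158,643.59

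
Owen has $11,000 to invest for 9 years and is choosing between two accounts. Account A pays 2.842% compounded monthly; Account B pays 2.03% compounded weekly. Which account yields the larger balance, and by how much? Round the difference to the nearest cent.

A: (1 + 0.02842/12)^108 ≈ 1.2910780812, so 11,000 × 1.2910780812 ≈ 14,201.8589.
B: (1 + 0.0203/52)^468 ≈ 1.2004114195, so 11,000 × 1.2004114195 ≈ 13,204.5256.
Difference ≈ 997.3333 in favor of A.

Account A, by $997.33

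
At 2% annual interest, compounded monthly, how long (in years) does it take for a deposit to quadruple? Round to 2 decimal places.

(1 + 0.00166667)^(12t) = 4.
12t = ln 4 / ln(1 + 0.00166667) ≈ 1.3863/0.00166528 ≈ 832.4696.
t ≈ 69.3725.

69.37 years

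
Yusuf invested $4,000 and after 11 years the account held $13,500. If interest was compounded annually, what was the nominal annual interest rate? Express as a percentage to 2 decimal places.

The 11-period growth factor is 13,500/4,000 = 3.375.
r = 3.375^(1/11) − 1 ≈ 0.116927, i.e. 11.69273%.

11.69%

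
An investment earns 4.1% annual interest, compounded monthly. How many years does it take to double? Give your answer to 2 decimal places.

16.93 years

(1 + 0.00341667)^(12t) = 2.
12t = ln 2 / ln(1 + 0.00341667) ≈ 0.69315/0.00341084 ≈ 203.2187.
t ≈ 16.9349.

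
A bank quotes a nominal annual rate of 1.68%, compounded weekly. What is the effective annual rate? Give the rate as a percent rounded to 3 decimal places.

1.694%

EAR = (1 + 1.68%/52)^52 − 1 = (1 + 0.000323077)^52 − 1.
(1 + 0.000323077)^52 ≈ 1.016939, so EAR ≈ 1.69392%.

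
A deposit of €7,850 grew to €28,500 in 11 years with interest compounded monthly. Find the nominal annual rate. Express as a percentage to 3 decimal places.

(1 + r/12)^132 = 28,500/7,850 = 3.63057.
1 + r/12 = 3.63057^(1/132) ≈ 1.009816, so r/12 ≈ 0.00981597.
r ≈ 12·0.00981597 = 11.77917%.

11.779%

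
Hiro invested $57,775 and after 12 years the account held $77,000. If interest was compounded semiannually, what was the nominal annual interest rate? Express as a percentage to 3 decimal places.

(1 + r/2)^24 = 77,000/57,775 = 1.33276.
1 + r/2 = 1.33276^(1/24) ≈ 1.012041, so r/2 ≈ 0.0120406.
r ≈ 2·0.0120406 = 2.40813%.

2.408%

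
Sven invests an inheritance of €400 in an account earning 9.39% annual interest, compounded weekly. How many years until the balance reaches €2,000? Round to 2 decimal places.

(1 + 0.00180577)^(52t) = 2,000/400 = 5.
52t·ln(1 + 0.00180577) = ln(5); 52t = 1.6094/0.00180414 ≈ 892.0800.
t ≈ 17.1554 years.

17.16 years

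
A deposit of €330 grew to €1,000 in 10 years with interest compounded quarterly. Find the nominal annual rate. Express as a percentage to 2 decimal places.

The 40-period growth factor is 1,000/330 = 3.0303.
r/4 = 3.0303^(1/40) − 1 ≈ 0.0281042, so r ≈ 4·0.0281042 = 11.24170%.

11.24%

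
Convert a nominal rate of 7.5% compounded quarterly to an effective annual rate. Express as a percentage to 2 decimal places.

7.71%

EAR = (1 + 7.5%/4)^4 − 1 = (1 + 0.01875)^4 − 1.
(1 + 0.01875)^4 ≈ 1.077136, so EAR ≈ 7.71359%.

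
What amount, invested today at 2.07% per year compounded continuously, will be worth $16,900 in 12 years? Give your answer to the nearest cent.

$13,182.81

P = A·e^(−rt) = 16,900·e^(−0.2484).
e^(−0.2484) ≈ 0.78004786172, so P ≈ 13,182.8089.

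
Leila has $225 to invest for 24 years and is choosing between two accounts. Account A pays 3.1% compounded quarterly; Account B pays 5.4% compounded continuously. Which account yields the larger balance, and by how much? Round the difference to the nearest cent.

Account A growth factor: (1 + 0.00775)^96 ≈ 2.09830906; balance ≈ 472.1195.
Account B growth factor: e^(0.054·24) = e^1.296 ≈ 3.6546488; balance ≈ 822.2960.
Account B is larger by 350.1764.

Account B, by $350.18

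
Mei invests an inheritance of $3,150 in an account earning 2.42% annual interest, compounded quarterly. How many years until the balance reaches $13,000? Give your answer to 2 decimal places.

We need (1 + 0.00605)^(4t) = 4.127, so 4t = ln 4.127 / ln 1.00605 ≈ 235.0133.
t ≈ 235.0133/4 = 58.7533 years.

58.75 years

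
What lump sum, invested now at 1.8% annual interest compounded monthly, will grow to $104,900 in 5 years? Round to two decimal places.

Growth factor = (1 + 0.0015)^60 ≈ 1.0941005032.
P = 104,900/1.0941005032 ≈ 95,877.8464.

$95,877.85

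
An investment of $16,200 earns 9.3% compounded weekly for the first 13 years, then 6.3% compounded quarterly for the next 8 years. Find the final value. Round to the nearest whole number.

Phase 1: 16,200·(1 + 0.093/52)^676 ≈ 54,213.5786.
Phase 2: 54,213.5786·(1 + 0.01575)^32 ≈ 89,389.5328.

$89,390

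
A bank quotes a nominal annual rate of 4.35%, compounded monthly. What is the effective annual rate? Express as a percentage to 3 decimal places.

4.438%

EAR = (1 + 4.35%/12)^12 − 1 = (1 + 0.003625)^12 − 1.
(1 + 0.003625)^12 ≈ 1.044378, so EAR ≈ 4.43778%.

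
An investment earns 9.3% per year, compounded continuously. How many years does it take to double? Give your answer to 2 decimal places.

e^(0.093t) = 2, so 0.093t = ln 2 ≈ 0.69315.
t ≈ 0.69315/0.093 ≈ 7.4532.

7.45 years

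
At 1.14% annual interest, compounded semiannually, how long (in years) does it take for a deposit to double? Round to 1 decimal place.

61.0 years

(1 + 0.0057)^(2t) = 2.
2t = ln 2 / ln(1 + 0.0057) ≈ 0.69315/0.00568382 ≈ 121.9510.
t ≈ 60.9755.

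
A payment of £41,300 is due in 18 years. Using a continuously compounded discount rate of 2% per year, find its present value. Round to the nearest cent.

P = A·e^(−rt) = 41,300·e^(−0.36).
e^(−0.36) ≈ 0.69767632607, so P ≈ 28,814.0323.

£28,814.03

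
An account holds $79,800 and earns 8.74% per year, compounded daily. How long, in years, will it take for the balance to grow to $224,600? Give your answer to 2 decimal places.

We need (1 + 0.000239452)^(365t) = 2.8145, so 365t = ln 2.8145 / ln 1.000239 ≈ 4322.0403.
t ≈ 4322.0403/365 = 11.8412 years.

11.84 years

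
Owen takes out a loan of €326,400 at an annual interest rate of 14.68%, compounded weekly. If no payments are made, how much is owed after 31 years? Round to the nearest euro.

Growth factor = (1 + 0.1468/52)^1612 ≈ 94.102859576609.
A ≈ 326,400 × 94.102859576609 ≈ 30,715,173.3658.

€30,715,173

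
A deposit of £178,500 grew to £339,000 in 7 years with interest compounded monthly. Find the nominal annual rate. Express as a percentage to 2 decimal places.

The 84-period growth factor is 339,000/178,500 = 1.89916.
r/12 = 1.89916^(1/84) − 1 ≈ 0.00766508, so r ≈ 12·0.00766508 = 9.19809%.

9.20%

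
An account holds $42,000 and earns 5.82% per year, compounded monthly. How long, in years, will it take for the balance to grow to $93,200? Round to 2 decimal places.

(1 + 0.00485)^(12t) = 93,200/42,000 = 2.219.
12t·ln(1 + 0.00485) = ln(2.219); 12t = 0.79708/0.00483828 ≈ 164.7442.
t ≈ 13.7287 years.

13.73 years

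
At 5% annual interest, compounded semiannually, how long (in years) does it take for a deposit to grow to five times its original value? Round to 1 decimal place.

(1 + 0.025)^(2t) = 5.
2t = ln 5 / ln(1 + 0.025) ≈ 1.6094/0.0246926 ≈ 65.1789.
t ≈ 32.5895.

32.6 years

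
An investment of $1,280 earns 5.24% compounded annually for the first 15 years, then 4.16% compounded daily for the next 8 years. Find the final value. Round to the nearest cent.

After 15 years at 5.24%: 1,280 × 2.151357531 ≈ 2,753.7376.
Then 8 years at 4.16%: 2,753.7376 × 1.394841845 ≈ 3,841.0285.

$3,841.03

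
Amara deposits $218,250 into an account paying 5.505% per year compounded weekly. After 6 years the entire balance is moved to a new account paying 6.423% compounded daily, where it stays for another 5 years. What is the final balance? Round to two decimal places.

Phase 1: 218,250·(1 + 0.05505/52)^312 ≈ 303,616.8308.
Phase 2: 303,616.8308·(1 + 0.06423/365)^1825 ≈ 418,588.4543.

$418,588.45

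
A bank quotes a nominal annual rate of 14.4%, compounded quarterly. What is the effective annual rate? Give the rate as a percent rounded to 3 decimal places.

EAR = (1 + 14.4%/4)^4 − 1 = (1 + 0.036)^4 − 1.
(1 + 0.036)^4 ≈ 1.151964, so EAR ≈ 15.19643%.

15.196%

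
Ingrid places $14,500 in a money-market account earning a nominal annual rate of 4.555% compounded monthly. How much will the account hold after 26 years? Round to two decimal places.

$47,285.64

Growth factor = (1 + 0.04555/12)^312 ≈ 3.2610785006.
A ≈ 14,500 × 3.2610785006 ≈ 47,285.6383.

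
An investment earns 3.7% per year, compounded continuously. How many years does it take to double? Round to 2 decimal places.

18.73 years

e^(0.037t) = 2, so 0.037t = ln 2 ≈ 0.69315.
t ≈ 0.69315/0.037 ≈ 18.7337.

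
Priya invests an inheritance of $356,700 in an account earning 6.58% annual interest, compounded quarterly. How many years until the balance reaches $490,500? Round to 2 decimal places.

We need (1 + 0.01645)^(4t) = 1.3751, so 4t = ln 1.3751 / ln 1.01645 ≈ 19.5224.
t ≈ 19.5224/4 = 4.8806 years.

4.88 years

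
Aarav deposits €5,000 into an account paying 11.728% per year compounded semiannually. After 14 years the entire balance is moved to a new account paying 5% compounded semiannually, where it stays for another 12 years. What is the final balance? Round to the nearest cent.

After 14 years at 11.728%: 5,000 × 4.9311973735 ≈ 24,655.9869.
Then 12 years at 5%: 24,655.9869 × 1.8087259496 ≈ 44,595.9233.

€44,595.92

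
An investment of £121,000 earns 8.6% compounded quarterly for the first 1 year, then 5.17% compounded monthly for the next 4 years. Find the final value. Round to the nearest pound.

Phase 1: 121,000·(1 + 0.0215)^4 ≈ 131,746.4295.
Phase 2: 131,746.4295·(1 + 0.0517/12)^48 ≈ 161,941.4549.

£161,941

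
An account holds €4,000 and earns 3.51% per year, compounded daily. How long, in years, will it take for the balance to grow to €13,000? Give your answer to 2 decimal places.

(1 + 0.0000961644)^(365t) = 13,000/4,000 = 3.25.
365t·ln(1 + 0.0000961644) = ln(3.25); 365t = 1.1787/9.61598e-05 ≈ 12257.2581.
t ≈ 33.5815 years.

33.58 years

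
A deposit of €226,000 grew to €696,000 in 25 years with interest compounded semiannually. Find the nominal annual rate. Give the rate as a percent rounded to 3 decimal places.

(1 + r/2)^50 = 696,000/226,000 = 3.07965.
1 + r/2 = 3.07965^(1/50) ≈ 1.022751, so r/2 ≈ 0.0227512.
r ≈ 2·0.0227512 = 4.55025%.

4.550%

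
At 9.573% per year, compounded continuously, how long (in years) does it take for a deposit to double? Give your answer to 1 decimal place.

7.2 years

e^(0.09573t) = 2, so 0.09573t = ln 2 ≈ 0.69315.
t ≈ 0.69315/0.09573 ≈ 7.2406.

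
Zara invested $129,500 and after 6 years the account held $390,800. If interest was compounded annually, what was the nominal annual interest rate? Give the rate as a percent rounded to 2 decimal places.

The 6-period growth factor is 390,800/129,500 = 3.01776.
r = 3.01776^(1/6) − 1 ≈ 0.202119, i.e. 20.21190%.

20.21%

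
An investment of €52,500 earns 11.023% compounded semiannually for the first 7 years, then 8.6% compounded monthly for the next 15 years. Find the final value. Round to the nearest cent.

After 7 years at 11.023%: 52,500 × 2.11932304687 ≈ 111,264.4600.
Then 15 years at 8.6%: 111,264.4600 × 3.61611218711 ≈ 402,344.7697.

€402,344.77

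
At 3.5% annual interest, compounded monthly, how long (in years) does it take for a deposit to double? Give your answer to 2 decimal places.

19.83 years

(1 + 0.00291667)^(12t) = 2.
12t = ln 2 / ln(1 + 0.00291667) ≈ 0.69315/0.00291242 ≈ 237.9969.
t ≈ 19.8331.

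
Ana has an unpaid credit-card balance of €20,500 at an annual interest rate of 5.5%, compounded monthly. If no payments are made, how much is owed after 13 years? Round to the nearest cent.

Growth factor = (1 + 0.055/12)^156 ≈ 2.0408501227.
A ≈ 20,500 × 2.0408501227 ≈ 41,837.4275.

€41,837.43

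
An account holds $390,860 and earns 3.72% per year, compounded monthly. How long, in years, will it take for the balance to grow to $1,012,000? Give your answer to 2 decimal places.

25.61 years

(1 + 0.0031)^(12t) = 1,012,000/390,860 = 2.5892.
12t·ln(1 + 0.0031) = ln(2.5892); 12t = 0.95133/0.0030952 ≈ 307.3575.
t ≈ 25.6131 years.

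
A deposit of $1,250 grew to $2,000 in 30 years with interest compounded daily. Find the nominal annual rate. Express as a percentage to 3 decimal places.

(1 + r/365)^10950 = 2,000/1,250 = 1.6.
1 + r/365 = 1.6^(1/10950) ≈ 1.000043, so r/365 ≈ 0.0000429236.
r ≈ 365·0.0000429236 = 1.56671%.

1.567%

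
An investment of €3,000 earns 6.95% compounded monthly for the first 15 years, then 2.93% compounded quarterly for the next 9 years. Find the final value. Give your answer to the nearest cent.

Phase 1: 3,000·(1 + 0.0695/12)^180 ≈ 8,483.3463.
Phase 2: 8,483.3463·(1 + 0.007325)^36 ≈ 11,032.4825.

€11,032.48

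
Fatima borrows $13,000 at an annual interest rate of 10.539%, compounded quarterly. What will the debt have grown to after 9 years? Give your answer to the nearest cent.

Growth factor = (1 + 0.0263475)^36 ≈ 2.5503479505.
A ≈ 13,000 × 2.5503479505 ≈ 33,154.5234.

$33,154.52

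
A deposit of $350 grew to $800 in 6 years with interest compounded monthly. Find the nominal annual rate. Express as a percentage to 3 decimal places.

13.857%

(1 + r/12)^72 = 800/350 = 2.28571.
1 + r/12 = 2.28571^(1/72) ≈ 1.011548, so r/12 ≈ 0.0115478.
r ≈ 12·0.0115478 = 13.85738%.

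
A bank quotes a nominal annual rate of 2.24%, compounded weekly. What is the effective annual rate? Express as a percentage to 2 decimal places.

2.26%

One year is 52 periods at 0.000430769 each: (1 + 0.000430769)^52 ≈ 1.022648.
EAR = 1.022648 − 1 ≈ 2.26478%.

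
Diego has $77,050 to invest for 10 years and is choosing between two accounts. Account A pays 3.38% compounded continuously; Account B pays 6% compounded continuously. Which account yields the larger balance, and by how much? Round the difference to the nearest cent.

A: e^(0.0338·10) = e^0.338 ≈ 1.40214050341, so 77,050 × 1.40214050341 ≈ 108,034.9258.
B: e^(0.06·10) = e^0.6 ≈ 1.82211880039, so 77,050 × 1.82211880039 ≈ 140,394.2536.
Difference ≈ 32,359.3278 in favor of B.

Account B, by $32,359.33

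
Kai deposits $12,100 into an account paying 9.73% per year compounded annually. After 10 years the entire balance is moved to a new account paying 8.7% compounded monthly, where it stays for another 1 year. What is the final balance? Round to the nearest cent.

Phase 1: 12,100·(1 + 0.0973)^10 ≈ 30,622.3956.
Phase 2: 30,622.3956·(1 + 0.00725)^12 ≈ 33,395.3866.

$33,395.39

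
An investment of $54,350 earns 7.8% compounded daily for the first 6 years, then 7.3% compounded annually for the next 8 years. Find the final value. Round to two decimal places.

After 6 years at 7.8%: 54,350 × 1.59671756744 ≈ 86,781.5998.
Then 8 years at 7.3%: 86,781.5998 × 1.75710524742 ≈ 152,484.4044.

$152,484.40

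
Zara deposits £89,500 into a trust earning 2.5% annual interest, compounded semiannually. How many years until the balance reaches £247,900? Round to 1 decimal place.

41.0 years

(1 + 0.0125)^(2t) = 247,900/89,500 = 2.7698.
2t·ln(1 + 0.0125) = ln(2.7698); 2t = 1.0188/0.0124225 ≈ 82.0113.
t ≈ 41.0056 years.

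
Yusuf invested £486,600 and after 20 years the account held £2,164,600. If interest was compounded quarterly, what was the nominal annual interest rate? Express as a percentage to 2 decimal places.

7.53%

The 80-period growth factor is 2,164,600/486,600 = 4.44842.
r/4 = 4.44842^(1/80) − 1 ≈ 0.018832, so r ≈ 4·0.018832 = 7.53279%.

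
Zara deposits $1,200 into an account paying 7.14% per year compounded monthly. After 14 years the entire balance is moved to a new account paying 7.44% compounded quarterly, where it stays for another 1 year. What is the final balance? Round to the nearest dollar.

$3,500

Phase 1: 1,200·(1 + 0.00595)^168 ≈ 3,250.9898.
Phase 2: 3,250.9898·(1 + 0.0186)^4 ≈ 3,499.6957.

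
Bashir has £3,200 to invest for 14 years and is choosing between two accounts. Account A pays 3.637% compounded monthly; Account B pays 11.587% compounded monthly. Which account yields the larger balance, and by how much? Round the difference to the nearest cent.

A: (1 + 0.03637/12)^168 ≈ 1.662645379, so 3,200 × 1.662645379 ≈ 5,320.4652.
B: (1 + 0.11587/12)^168 ≈ 5.0248635661, so 3,200 × 5.0248635661 ≈ 16,079.5634.
Difference ≈ 10,759.0982 in favor of B.

Account B, by £10,759.10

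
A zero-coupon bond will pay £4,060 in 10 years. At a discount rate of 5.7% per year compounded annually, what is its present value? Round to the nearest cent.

£2,332.26

Annual rate = 5.7% = 0.057; 10 periods.
P = 4,060/(1 + 0.057)^10 ≈ 4,060/1.740803989 ≈ 2,332.2557.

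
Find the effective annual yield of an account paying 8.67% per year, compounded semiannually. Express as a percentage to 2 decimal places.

8.86%

One year is 2 periods at 0.04335 each: (1 + 0.04335)^2 ≈ 1.088579.
EAR = 1.088579 − 1 ≈ 8.85792%.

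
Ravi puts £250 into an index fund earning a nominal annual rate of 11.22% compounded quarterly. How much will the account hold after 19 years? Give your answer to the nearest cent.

£2,046.55

Growth factor = (1 + 0.02805)^76 ≈ 8.186194212.
A ≈ 250 × 8.186194212 ≈ 2,046.5486.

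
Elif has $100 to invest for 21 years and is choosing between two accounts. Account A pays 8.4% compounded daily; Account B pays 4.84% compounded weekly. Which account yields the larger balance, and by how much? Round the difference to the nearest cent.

Account A, by $307.26

Account A growth factor: (1 + 0.084/365)^7665 ≈ 5.83454947; balance ≈ 583.4549.
Account B growth factor: (1 + 0.0484/52)^1092 ≈ 2.76192328; balance ≈ 276.1923.
Account A is larger by 307.2626.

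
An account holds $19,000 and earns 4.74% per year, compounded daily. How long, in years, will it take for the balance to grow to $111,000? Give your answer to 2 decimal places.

37.24 years

We need (1 + 0.000129863)^(365t) = 5.8421, so 365t = ln 5.8421 / ln 1.00013 ≈ 13592.8297.
t ≈ 13592.8297/365 = 37.2406 years.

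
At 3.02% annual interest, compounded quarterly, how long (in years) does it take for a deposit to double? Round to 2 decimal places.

(1 + 0.00755)^(4t) = 2.
4t = ln 2 / ln(1 + 0.00755) ≈ 0.69315/0.00752164 ≈ 92.1537.
t ≈ 23.0384.

23.04 years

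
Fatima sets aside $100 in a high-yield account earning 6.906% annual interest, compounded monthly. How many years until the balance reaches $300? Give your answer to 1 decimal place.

(1 + 0.005755)^(12t) = 300/100 = 3.
12t·ln(1 + 0.005755) = ln(3); 12t = 1.0986/0.0057385 ≈ 191.4458.
t ≈ 15.9538 years.

16.0 years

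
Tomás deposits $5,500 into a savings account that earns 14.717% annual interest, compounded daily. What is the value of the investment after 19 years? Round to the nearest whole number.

Periodic rate = 14.717%/365 = 0.000403205; periods = 365·19 = 6935.
A = 5,500·(1 + 0.14717/365)^6935 ≈ 5,500·16.373536834 ≈ 90,054.4526.

$90,054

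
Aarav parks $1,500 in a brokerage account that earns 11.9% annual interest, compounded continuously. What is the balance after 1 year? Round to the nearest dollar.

A = P·e^(rt) = 1,500·e^(0.119·1) = 1,500·e^0.119.
e^0.119 ≈ 1.126369918, so A ≈ 1,689.5549.

$1,690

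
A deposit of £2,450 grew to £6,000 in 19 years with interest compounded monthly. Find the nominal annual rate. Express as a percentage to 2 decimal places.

(1 + r/12)^228 = 6,000/2,450 = 2.44898.
1 + r/12 = 2.44898^(1/228) ≈ 1.003936, so r/12 ≈ 0.00393611.
r ≈ 12·0.00393611 = 4.72333%.

4.72%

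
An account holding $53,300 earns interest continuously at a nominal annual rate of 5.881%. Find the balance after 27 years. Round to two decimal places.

A = P·e^(rt) = 53,300·e^(0.05881·27) = 53,300·e^1.58787.
e^1.58787 ≈ 4.89331505912, so A ≈ 260,813.6927.

$260,813.69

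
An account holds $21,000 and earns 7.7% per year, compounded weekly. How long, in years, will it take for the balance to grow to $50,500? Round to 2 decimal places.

11.40 years

(1 + 0.00148077)^(52t) = 50,500/21,000 = 2.4048.
52t·ln(1 + 0.00148077) = ln(2.4048); 52t = 0.87745/0.00147967 ≈ 593.0029.
t ≈ 11.4039 years.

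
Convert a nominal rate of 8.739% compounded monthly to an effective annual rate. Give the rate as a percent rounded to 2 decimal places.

One year is 12 periods at 0.0072825 each: (1 + 0.0072825)^12 ≈ 1.090977.
EAR = 1.090977 − 1 ≈ 9.09767%.

9.10%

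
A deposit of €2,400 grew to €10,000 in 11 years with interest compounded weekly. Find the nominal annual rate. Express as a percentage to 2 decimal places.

(1 + r/52)^572 = 10,000/2,400 = 4.16667.
1 + r/52 = 4.16667^(1/572) ≈ 1.002498, so r/52 ≈ 0.00249807.
r ≈ 52·0.00249807 = 12.98998%.

12.99%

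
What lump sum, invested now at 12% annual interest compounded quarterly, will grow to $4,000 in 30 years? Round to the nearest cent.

$115.24

Periodic rate = 12%/4 = 0.03; 120 periods.
P = 4,000/(1 + 0.03)^120 ≈ 4,000/34.71098714 ≈ 115.2373.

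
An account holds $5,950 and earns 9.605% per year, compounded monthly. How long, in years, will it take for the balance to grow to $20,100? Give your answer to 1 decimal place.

12.7 years

We need (1 + 0.00800417)^(12t) = 3.3782, so 12t = ln 3.3782 / ln 1.008004 ≈ 152.6947.
t ≈ 152.6947/12 = 12.7246 years.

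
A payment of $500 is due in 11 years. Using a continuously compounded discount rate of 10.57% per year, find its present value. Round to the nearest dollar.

P = A·e^(−rt) = 500·e^(−1.1627).
e^(−1.1627) ≈ 0.31264091, so P ≈ 156.3205.

$156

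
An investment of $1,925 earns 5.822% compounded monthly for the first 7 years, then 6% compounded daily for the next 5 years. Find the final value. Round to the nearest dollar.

After 7 years at 5.822%: 1,925 × 1.501635071 ≈ 2,890.6475.
Then 5 years at 6%: 2,890.6475 × 1.349825527 ≈ 3,901.8698.

$3,902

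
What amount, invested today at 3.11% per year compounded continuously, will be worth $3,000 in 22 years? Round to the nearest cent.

P = A·e^(−rt) = 3,000·e^(−0.6842).
e^(−0.6842) ≈ 0.5044936631, so P ≈ 1,513.4810.

$1,513.48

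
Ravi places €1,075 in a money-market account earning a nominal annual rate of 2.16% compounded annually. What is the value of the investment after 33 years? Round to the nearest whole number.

Growth factor = (1 + 0.0216)^33 ≈ 2.024273457.
A ≈ 1,075 × 2.024273457 ≈ 2,176.0940.

€2,176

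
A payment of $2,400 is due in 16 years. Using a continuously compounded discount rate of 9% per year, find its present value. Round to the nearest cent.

$568.63

P = A·e^(−rt) = 2,400·e^(−1.44).
e^(−1.44) ≈ 0.2369277587, so P ≈ 568.6266.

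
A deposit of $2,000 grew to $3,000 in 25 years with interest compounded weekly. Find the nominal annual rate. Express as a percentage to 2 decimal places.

(1 + r/52)^1300 = 3,000/2,000 = 1.5.
1 + r/52 = 1.5^(1/1300) ≈ 1.000312, so r/52 ≈ 0.000311945.
r ≈ 52·0.000311945 = 1.62211%.

1.62%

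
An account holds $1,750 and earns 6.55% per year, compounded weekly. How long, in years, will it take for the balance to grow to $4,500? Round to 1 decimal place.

(1 + 0.00125962)^(52t) = 4,500/1,750 = 2.5714.
52t·ln(1 + 0.00125962) = ln(2.5714); 52t = 0.94446/0.00125882 ≈ 750.2737.
t ≈ 14.4283 years.

14.4 years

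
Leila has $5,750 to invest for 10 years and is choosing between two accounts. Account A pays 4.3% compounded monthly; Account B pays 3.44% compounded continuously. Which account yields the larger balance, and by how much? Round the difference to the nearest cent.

A: (1 + 0.043/12)^120 ≈ 1.53607647, so 5,750 × 1.53607647 ≈ 8,832.4397.
B: e^(0.0344·10) = e^0.344 ≈ 1.410578636, so 5,750 × 1.410578636 ≈ 8,110.8272.
Difference ≈ 721.6126 in favor of A.

Account A, by $721.61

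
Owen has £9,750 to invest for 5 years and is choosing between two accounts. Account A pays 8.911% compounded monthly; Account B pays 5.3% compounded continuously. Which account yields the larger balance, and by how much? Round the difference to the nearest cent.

Account A, by £2,489.66

Account A growth factor: (1 + 0.08911/12)^60 ≈ 1.5587806084; balance ≈ 15,198.1109.
Account B growth factor: e^(0.053·5) = e^0.265 ≈ 1.3034309758; balance ≈ 12,708.4520.
Account A is larger by 2,489.6589.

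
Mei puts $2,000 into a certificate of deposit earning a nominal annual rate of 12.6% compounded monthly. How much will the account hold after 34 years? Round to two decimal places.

Periodic rate = 12.6%/12 = 0.0105; periods = 12·34 = 408.
A = 2,000·(1 + 0.0105)^408 ≈ 2,000·70.9279949999 ≈ 141,855.9900.

$141,855.99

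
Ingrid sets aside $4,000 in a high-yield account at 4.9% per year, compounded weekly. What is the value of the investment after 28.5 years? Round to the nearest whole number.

$16,154

Periodic rate = 4.9%/52 = 0.000942308; periods = 52·28.5 = 1482.
A = 4,000·(1 + 0.049/52)^1482 ≈ 4,000·4.0383752559 ≈ 16,153.5010.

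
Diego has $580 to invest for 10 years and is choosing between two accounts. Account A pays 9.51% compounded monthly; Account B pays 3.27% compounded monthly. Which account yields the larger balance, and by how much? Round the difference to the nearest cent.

A: (1 + 0.007925)^120 ≈ 2.578612476, so 580 × 2.578612476 ≈ 1,495.5952.
B: (1 + 0.002725)^120 ≈ 1.38618486, so 580 × 1.38618486 ≈ 803.9872.
Difference ≈ 691.6080 in favor of A.

Account A, by $691.61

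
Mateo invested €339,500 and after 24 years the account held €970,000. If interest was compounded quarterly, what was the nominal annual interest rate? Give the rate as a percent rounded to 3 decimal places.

4.398%

(1 + r/4)^96 = 970,000/339,500 = 2.85714.
1 + r/4 = 2.85714^(1/96) ≈ 1.010996, so r/4 ≈ 0.0109957.
r ≈ 4·0.0109957 = 4.39826%.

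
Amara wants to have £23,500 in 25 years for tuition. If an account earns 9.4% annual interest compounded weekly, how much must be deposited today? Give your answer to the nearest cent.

Periodic rate = 9.4%/52 = 0.00180769; 1300 periods.
P = 23,500/(1 + 0.094/52)^1300 ≈ 23,500/10.463348355 ≈ 2,245.9350.

£2,245.93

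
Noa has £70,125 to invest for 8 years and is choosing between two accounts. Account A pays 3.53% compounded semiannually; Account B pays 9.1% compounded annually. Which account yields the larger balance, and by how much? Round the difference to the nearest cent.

Account A growth factor: (1 + 0.01765)^16 ≈ 1.3230461427; balance ≈ 92,778.6108.
Account B growth factor: (1 + 0.091)^8 ≈ 2.00723399972; balance ≈ 140,757.2842.
Account B is larger by 47,978.6735.

Account B, by £47,978.67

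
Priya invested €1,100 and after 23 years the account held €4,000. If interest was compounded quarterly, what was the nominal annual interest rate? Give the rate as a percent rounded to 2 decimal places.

5.65%

(1 + r/4)^92 = 4,000/1,100 = 3.63636.
1 + r/4 = 3.63636^(1/92) ≈ 1.014131, so r/4 ≈ 0.0141314.
r ≈ 4·0.0141314 = 5.65254%.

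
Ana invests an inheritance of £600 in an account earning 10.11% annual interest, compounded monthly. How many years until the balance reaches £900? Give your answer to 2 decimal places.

We need (1 + 0.008425)^(12t) = 1.5, so 12t = ln 1.5 / ln 1.008425 ≈ 48.3289.
t ≈ 48.3289/12 = 4.0274 years.

4.03 years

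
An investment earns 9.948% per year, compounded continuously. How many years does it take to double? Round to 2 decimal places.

6.97 years

e^(0.09948t) = 2, so 0.09948t = ln 2 ≈ 0.69315.
t ≈ 0.69315/0.09948 ≈ 6.9677.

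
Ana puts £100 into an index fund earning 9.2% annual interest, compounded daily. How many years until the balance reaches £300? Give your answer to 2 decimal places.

11.94 years

(1 + 0.000252055)^(365t) = 300/100 = 3.
365t·ln(1 + 0.000252055) = ln(3); 365t = 1.0986/0.000252023 ≈ 4359.1741.
t ≈ 11.9429 years.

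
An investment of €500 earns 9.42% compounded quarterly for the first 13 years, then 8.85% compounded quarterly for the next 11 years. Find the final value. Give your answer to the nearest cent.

Phase 1: 500·(1 + 0.02355)^52 ≈ 1,677.4179.
Phase 2: 1,677.4179·(1 + 0.022125)^44 ≈ 4,393.5719.

€4,393.57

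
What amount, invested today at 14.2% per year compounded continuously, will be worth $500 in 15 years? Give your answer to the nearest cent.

P = A·e^(−rt) = 500·e^(−2.13).
e^(−2.13) ≈ 0.118837294, so P ≈ 59.4186.

$59.42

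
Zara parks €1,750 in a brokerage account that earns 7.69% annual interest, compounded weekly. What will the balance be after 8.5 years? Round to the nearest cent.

€3,362.83

Periodic rate = 7.69%/52 = 0.00147885; periods = 52·8.5 = 442.
A = 1,750·(1 + 0.0769/52)^442 ≈ 1,750·1.921617256 ≈ 3,362.8302.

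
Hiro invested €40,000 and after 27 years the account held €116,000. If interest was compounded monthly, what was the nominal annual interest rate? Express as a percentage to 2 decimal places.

The 324-period growth factor is 116,000/40,000 = 2.9.
r/12 = 2.9^(1/324) − 1 ≈ 0.00329155, so r ≈ 12·0.00329155 = 3.94986%.

3.95%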